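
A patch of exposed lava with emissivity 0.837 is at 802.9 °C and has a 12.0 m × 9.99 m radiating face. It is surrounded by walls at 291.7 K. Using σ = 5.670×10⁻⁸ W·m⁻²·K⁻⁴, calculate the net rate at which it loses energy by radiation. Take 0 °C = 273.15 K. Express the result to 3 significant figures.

Net loss ≈ 7.59×10⁶ W

T = 802.9 °C + 273.15 = 1076.05 K.
Area A = 12.0 × 9.99 = 119.88 m².
Net radiated power P_net = εσA(T⁴ − T₀⁴) = 0.837×5.670×10⁻⁸×119.88×(1076.05⁴ − 291.7⁴).
T⁴ − T₀⁴ = 1.34069×10¹² − 7.24012×10⁹ = 1.33345×10¹² K⁴, so P_net = 7.59×10⁶ W.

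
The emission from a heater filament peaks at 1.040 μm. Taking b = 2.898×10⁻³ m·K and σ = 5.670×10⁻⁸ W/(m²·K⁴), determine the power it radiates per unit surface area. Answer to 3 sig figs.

I ≈ 3.42×10⁶ W/m²

Wien's law: T = b/λ_max = 2.898×10⁻³/1.040×10⁻⁶ = 2786.54 K.
Then I = σT⁴ = 5.670×10⁻⁸×(2786.54)⁴ = 3.42×10⁶ W/m².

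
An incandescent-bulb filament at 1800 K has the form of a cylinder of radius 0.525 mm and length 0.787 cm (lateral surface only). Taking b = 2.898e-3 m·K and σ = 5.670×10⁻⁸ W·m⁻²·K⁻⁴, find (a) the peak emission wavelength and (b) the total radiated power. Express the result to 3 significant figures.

λ_max ≈ 1.61 μm; P ≈ 15.5 W

(a) λ_max = b/T = 2.898×10⁻³/1800 = 1.610×10⁻⁶ m = 1.61 μm.
Lateral area A = 2πrL = 2π×5.25×10⁻⁴×7.87×10⁻³ = 2.59606×10⁻⁵ m².
(b) P = σAT⁴ = 5.670×10⁻⁸×2.59606×10⁻⁵×(1800)⁴ = 15.5 W.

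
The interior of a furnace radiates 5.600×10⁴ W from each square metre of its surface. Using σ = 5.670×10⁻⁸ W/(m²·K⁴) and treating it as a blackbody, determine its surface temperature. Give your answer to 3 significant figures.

I = σT⁴, so T = (I/σ)^(1/4) = (5.600×10⁴/(5.670×10⁻⁸))^(1/4) = 997 K.

T ≈ 997 K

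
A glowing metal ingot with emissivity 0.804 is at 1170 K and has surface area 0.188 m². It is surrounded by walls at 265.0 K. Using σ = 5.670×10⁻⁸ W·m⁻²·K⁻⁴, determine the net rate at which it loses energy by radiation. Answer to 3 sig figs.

Net loss ≈ 1.60×10⁴ W

Area A = 0.188 m².
Net radiated power P_net = εσA(T⁴ − T₀⁴) = 0.804×5.670×10⁻⁸×0.188×(1170⁴ − 265.0⁴).
T⁴ − T₀⁴ = 1.87389×10¹² − 4.93155×10⁹ = 1.86896×10¹² K⁴, so P_net = 1.60×10⁴ W.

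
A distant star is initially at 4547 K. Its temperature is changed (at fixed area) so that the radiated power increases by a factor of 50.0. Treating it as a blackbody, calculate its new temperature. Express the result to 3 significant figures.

T₂ ≈ 1.21×10⁴ K

P ∝ T⁴, so T₂/T₁ = (P₂/P₁)^(1/4) = (50.0)^(1/4) = 2.65915.
T₂ = 4547 × 2.65915 = 1.21×10⁴ K.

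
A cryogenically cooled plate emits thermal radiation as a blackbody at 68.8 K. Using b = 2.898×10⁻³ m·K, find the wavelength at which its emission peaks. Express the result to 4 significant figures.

Wien's displacement law: λ_max = b/T = (2.898×10⁻³ m·K)/(68.8 K) = 4.2122×10⁻⁵ m.
That is 42.12 μm, in the infrared range.

λ_max ≈ 42.12 μm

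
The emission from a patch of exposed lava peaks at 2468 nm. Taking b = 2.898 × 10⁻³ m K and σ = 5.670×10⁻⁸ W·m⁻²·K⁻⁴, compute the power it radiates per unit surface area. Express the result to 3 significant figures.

I ≈ 1.08×10⁵ W/m²

Wien's law: T = b/λ_max = 2.898×10⁻³/2.468×10⁻⁶ = 1174.23 K.
Then I = σT⁴ = 5.670×10⁻⁸×(1174.23)⁴ = 1.08×10⁵ W/m².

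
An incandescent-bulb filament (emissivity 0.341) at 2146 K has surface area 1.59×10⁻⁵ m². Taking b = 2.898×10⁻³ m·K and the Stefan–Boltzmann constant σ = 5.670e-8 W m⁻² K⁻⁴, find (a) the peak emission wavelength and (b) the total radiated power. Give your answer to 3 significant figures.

(a) λ_max = b/T = 2.898×10⁻³/2146 = 1.350×10⁻⁶ m = 1.35 μm.
Area A = 1.59×10⁻⁵ m².
(b) P = εσAT⁴ = 0.341×5.670×10⁻⁸×1.59×10⁻⁵×(2146)⁴ = 6.52 W.

λ_max ≈ 1.35 μm; P ≈ 6.52 W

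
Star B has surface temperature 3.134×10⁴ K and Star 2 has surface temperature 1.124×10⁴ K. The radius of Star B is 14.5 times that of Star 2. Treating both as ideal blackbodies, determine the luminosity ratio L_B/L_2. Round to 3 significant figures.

L_B/L_2 ≈ 1.27×10⁴

L ∝ R²T⁴, so L_B/L_2 = (R_B/R_2)²(T_B/T_2)⁴ = (14.5)² × (3.134×10⁴/1.124×10⁴)⁴ = 210.25 × 60.4409 = 1.27×10⁴.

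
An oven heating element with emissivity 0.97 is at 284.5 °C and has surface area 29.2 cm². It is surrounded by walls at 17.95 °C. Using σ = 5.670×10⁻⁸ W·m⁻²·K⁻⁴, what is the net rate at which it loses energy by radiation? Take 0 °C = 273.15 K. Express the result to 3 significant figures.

T = 284.5 °C + 273.15 = 557.65 K.
Surroundings: T = 17.95 °C + 273.15 = 291.10 K.
Area A = 29.2 cm² = 2.92×10⁻³ m².
Net radiated power P_net = εσA(T⁴ − T₀⁴) = 0.97×5.670×10⁻⁸×2.92×10⁻³×(557.65⁴ − 291.10⁴).
T⁴ − T₀⁴ = 9.67045×10¹⁰ − 7.18073×10⁹ = 8.95238×10¹⁰ K⁴, so P_net = 14.4 W.

Net loss ≈ 14.4 W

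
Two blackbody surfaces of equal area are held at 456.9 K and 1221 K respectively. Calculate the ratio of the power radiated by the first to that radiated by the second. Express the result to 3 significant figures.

With equal areas, P₁/P₂ = (T₁/T₂)⁴ = (456.9/1221)⁴ = 0.0196.

P₁/P₂ ≈ 0.0196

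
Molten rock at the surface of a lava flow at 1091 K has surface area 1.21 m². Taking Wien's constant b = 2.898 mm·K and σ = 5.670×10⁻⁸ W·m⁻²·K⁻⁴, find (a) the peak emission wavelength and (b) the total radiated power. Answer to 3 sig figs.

λ_max ≈ 2.66 μm; P ≈ 9.72×10⁴ W

(a) λ_max = b/T = 2.898×10⁻³/1091 = 2.656×10⁻⁶ m = 2.66 μm.
Area A = 1.21 m².
(b) P = σAT⁴ = 5.670×10⁻⁸×1.21×(1091)⁴ = 9.72×10⁴ W.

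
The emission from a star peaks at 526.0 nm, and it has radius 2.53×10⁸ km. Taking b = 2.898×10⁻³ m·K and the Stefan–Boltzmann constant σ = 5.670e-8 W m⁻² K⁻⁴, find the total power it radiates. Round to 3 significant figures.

P ≈ 4.20×10³¹ W

Wien's law: T = b/λ_max = 2.898×10⁻³/5.260×10⁻⁷ = 5509.51 K.
Surface area A = 4πR² = 4π(2.53×10¹¹ m)² = 8.04361×10²³ m².
Then P = σAT⁴ = 5.670×10⁻⁸×8.04361×10²³×(5509.51)⁴ = 4.20×10³¹ W.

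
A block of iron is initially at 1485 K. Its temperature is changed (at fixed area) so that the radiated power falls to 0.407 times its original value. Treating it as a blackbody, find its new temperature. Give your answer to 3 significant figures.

P ∝ T⁴, so T₂/T₁ = (P₂/P₁)^(1/4) = (0.407)^(1/4) = 0.798727.
T₂ = 1485 × 0.798727 = 1.19×10³ K.

T₂ ≈ 1.19×10³ K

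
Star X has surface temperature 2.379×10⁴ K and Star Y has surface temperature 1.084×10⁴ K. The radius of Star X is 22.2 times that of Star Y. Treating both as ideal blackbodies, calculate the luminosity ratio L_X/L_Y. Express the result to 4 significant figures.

L_X/L_Y ≈ 1.143×10⁴

L ∝ R²T⁴, so L_X/L_Y = (R_X/R_Y)²(T_X/T_Y)⁴ = (22.2)² × (2.379×10⁴/1.084×10⁴)⁴ = 492.84 × 23.1985 = 1.143×10⁴.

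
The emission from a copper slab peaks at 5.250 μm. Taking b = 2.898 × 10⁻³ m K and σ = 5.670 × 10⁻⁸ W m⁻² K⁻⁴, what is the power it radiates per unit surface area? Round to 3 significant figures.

Wien's law: T = b/λ_max = 2.898×10⁻³/5.250×10⁻⁶ = 552.000 K.
Then I = σT⁴ = 5.670×10⁻⁸×(552.000)⁴ = 5.26×10³ W/m².

I ≈ 5.26×10³ W/m²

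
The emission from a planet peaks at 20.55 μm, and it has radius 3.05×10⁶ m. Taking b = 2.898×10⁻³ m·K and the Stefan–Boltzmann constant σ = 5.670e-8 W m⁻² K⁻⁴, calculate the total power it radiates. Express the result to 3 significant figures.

P ≈ 2.62×10¹⁵ W

Wien's law: T = b/λ_max = 2.898×10⁻³/2.055×10⁻⁵ = 141.022 K.
Surface area A = 4πR² = 4π(3.05×10⁶ m)² = 1.16899×10¹⁴ m².
Then P = σAT⁴ = 5.670×10⁻⁸×1.16899×10¹⁴×(141.022)⁴ = 2.62×10¹⁵ W.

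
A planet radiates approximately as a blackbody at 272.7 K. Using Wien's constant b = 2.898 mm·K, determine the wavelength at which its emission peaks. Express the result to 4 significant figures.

λ_max ≈ 10.63 μm

Wien's displacement law: λ_max = b/T = (2.898×10⁻³ m·K)/(272.7 K) = 1.0627×10⁻⁵ m.
That is 10.63 μm, in the infrared range.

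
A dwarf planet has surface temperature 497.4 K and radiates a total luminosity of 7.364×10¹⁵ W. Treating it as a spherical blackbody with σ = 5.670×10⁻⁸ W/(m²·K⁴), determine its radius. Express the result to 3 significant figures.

L = 4πR²σT⁴ ⇒ R = √(L/(4πσT⁴)).
σT⁴ = 3470.61 W/m², so R = √(7.364×10¹⁵/(4π×3470.61)) = 4.11×10⁵ m.

R ≈ 4.11×10⁵ m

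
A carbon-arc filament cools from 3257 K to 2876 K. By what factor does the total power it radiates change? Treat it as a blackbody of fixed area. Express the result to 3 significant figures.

P ∝ T⁴, so P₂/P₁ = (T₂/T₁)⁴ = (2876/3257)⁴ = (0.883021)⁴ = 0.608.

P₂/P₁ ≈ 0.608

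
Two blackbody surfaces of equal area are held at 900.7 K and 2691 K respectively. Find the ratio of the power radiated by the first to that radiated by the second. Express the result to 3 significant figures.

P₁/P₂ ≈ 0.0126

With equal areas, P₁/P₂ = (T₁/T₂)⁴ = (900.7/2691)⁴ = 0.0126.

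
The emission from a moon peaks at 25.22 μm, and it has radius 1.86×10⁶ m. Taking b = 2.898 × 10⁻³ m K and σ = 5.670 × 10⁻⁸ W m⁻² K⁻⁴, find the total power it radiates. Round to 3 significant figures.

P ≈ 4.30×10¹⁴ W

Wien's law: T = b/λ_max = 2.898×10⁻³/2.522×10⁻⁵ = 114.909 K.
Surface area A = 4πR² = 4π(1.86×10⁶ m)² = 4.34746×10¹³ m².
Then P = σAT⁴ = 5.670×10⁻⁸×4.34746×10¹³×(114.909)⁴ = 4.30×10¹⁴ W.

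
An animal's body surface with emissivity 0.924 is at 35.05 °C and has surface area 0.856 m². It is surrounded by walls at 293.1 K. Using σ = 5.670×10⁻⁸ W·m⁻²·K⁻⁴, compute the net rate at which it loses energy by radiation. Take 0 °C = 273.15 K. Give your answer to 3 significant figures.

T = 35.05 °C + 273.15 = 308.20 K.
Area A = 0.856 m².
Net radiated power P_net = εσA(T⁴ − T₀⁴) = 0.924×5.670×10⁻⁸×0.856×(308.20⁴ − 293.1⁴).
T⁴ − T₀⁴ = 9.02258×10⁹ − 7.38012×10⁹ = 1.64246×10⁹ K⁴, so P_net = 73.7 W.

Net loss ≈ 73.7 W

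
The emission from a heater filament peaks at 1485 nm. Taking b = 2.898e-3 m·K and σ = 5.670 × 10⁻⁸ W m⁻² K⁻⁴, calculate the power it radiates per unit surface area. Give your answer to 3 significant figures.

I ≈ 8.22×10⁵ W/m²

Wien's law: T = b/λ_max = 2.898×10⁻³/1.485×10⁻⁶ = 1951.52 K.
Then I = σT⁴ = 5.670×10⁻⁸×(1951.52)⁴ = 8.22×10⁵ W/m².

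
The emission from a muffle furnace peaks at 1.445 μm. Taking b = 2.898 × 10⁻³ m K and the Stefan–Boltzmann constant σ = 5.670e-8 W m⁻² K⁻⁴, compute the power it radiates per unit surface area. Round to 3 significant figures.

I ≈ 9.17×10⁵ W/m²

Wien's law: T = b/λ_max = 2.898×10⁻³/1.445×10⁻⁶ = 2005.54 K.
Then I = σT⁴ = 5.670×10⁻⁸×(2005.54)⁴ = 9.17×10⁵ W/m².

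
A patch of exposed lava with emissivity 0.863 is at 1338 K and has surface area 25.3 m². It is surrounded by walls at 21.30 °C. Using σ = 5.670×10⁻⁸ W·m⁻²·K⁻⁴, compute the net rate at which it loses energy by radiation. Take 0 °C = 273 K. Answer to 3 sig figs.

Surroundings: T = 21.30 °C + 273 = 294.30 K.
Area A = 25.3 m².
Net radiated power P_net = εσA(T⁴ − T₀⁴) = 0.863×5.670×10⁻⁸×25.3×(1338⁴ − 294.30⁴).
T⁴ − T₀⁴ = 3.20497×10¹² − 7.50172×10⁹ = 3.19747×10¹² K⁴, so P_net = 3.96×10⁶ W.

Net loss ≈ 3.96×10⁶ W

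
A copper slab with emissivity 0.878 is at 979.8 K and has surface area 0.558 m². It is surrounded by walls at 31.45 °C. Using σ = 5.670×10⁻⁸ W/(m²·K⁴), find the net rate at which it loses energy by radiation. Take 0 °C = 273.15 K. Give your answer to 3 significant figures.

Surroundings: T = 31.45 °C + 273.15 = 304.60 K.
Area A = 0.558 m².
Net radiated power P_net = εσA(T⁴ − T₀⁴) = 0.878×5.670×10⁻⁸×0.558×(979.8⁴ − 304.60⁴).
T⁴ − T₀⁴ = 9.21615×10¹¹ − 8.60834×10⁹ = 9.13007×10¹¹ K⁴, so P_net = 2.54×10⁴ W.

Net loss ≈ 2.54×10⁴ W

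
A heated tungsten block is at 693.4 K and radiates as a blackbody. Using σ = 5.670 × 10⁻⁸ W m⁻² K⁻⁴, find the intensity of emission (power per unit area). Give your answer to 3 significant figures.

Stefan–Boltzmann: I = σT⁴ = 5.670×10⁻⁸ × (693.4)⁴ = 1.31×10⁴ W/m².

I ≈ 1.31×10⁴ W/m²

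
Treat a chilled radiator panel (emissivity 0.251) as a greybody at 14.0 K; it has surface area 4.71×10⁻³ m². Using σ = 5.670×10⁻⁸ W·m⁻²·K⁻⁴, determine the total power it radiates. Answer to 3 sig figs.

Area A = 4.71×10⁻³ m².
P = εσAT⁴ = 0.251 × 5.670×10⁻⁸ × 4.71×10⁻³ × (14.0)⁴ = 2.58×10⁻⁶ W.

P ≈ 2.58×10⁻⁶ W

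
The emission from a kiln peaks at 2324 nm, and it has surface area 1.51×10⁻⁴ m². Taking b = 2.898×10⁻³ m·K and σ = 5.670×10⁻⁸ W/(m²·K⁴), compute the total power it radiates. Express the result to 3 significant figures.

P ≈ 20.7 W

Wien's law: T = b/λ_max = 2.898×10⁻³/2.324×10⁻⁶ = 1246.99 K.
Area A = 1.51×10⁻⁴ m².
Then P = σAT⁴ = 5.670×10⁻⁸×1.51×10⁻⁴×(1246.99)⁴ = 20.7 W.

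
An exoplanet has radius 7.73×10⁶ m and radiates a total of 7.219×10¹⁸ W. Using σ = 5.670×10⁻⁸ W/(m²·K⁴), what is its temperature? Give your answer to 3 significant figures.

Surface area A = 4πR² = 4π(7.73×10⁶ m)² = 7.50877×10¹⁴ m².
P = σAT⁴ ⇒ T = (P/(σA))^(1/4) = (7.219×10¹⁸/(5.670×10⁻⁸×7.50877×10¹⁴))^(1/4) = 642 K.

T ≈ 642 K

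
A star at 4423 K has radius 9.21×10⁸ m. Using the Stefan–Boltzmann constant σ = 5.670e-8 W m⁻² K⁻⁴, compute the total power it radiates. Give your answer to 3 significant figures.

P ≈ 2.31×10²⁶ W

Surface area A = 4πR² = 4π(9.21×10⁸ m)² = 1.06593×10¹⁹ m².
P = σAT⁴ = 5.670×10⁻⁸ × 1.06593×10¹⁹ × (4423)⁴ = 2.31×10²⁶ W.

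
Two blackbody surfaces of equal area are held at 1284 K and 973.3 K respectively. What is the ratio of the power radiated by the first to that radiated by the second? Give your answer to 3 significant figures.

P₁/P₂ ≈ 3.03

With equal areas, P₁/P₂ = (T₁/T₂)⁴ = (1284/973.3)⁴ = 3.03.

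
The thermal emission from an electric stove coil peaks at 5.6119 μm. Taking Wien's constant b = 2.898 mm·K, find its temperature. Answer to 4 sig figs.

Wien's law gives T = b/λ_max = (2.898×10⁻³ m·K)/(5.6119×10⁻⁶ m) = 516.4 K.

T ≈ 516.4 K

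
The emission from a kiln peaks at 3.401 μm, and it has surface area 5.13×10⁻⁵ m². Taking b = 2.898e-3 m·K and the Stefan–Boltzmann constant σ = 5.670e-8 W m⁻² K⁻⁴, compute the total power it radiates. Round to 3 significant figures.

P ≈ 1.53 W

Wien's law: T = b/λ_max = 2.898×10⁻³/3.401×10⁻⁶ = 852.102 K.
Area A = 5.13×10⁻⁵ m².
Then P = σAT⁴ = 5.670×10⁻⁸×5.13×10⁻⁵×(852.102)⁴ = 1.53 W.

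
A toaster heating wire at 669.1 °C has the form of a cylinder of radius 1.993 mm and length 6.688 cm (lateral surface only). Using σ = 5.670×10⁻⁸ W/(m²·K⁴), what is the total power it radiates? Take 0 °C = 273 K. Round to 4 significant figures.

T = 669.1 °C + 273 = 942.1 K.
Lateral area A = 2πrL = 2π×1.993×10⁻³×0.06688 = 8.37497×10⁻⁴ m².
P = σAT⁴ = 5.670×10⁻⁸ × 8.37497×10⁻⁴ × (942.1)⁴ = 37.41 W.

P ≈ 37.41 W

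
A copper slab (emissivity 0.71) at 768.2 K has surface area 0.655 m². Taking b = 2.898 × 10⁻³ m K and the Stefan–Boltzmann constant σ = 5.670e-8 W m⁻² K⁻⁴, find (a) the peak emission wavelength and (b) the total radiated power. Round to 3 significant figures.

λ_max ≈ 3.77 μm; P ≈ 9.18×10³ W

(a) λ_max = b/T = 2.898×10⁻³/768.2 = 3.772×10⁻⁶ m = 3.77 μm.
Area A = 0.655 m².
(b) P = εσAT⁴ = 0.71×5.670×10⁻⁸×0.655×(768.2)⁴ = 9.18×10³ W.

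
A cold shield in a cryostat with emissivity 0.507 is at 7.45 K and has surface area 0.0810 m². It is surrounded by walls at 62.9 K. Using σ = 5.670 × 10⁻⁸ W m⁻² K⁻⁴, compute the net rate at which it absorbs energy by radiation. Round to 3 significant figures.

Area A = 0.0810 m².
Net radiated power P_net = εσA(T⁴ − T₀⁴) = 0.507×5.670×10⁻⁸×0.0810×(7.45⁴ − 62.9⁴).
T⁴ − T₀⁴ = 3080.53 − 1.56532×10⁷ = -1.56501×10⁷ K⁴, so P_net = -0.0364 W — negative, meaning a net gain of 0.0364 W.

Net gain ≈ 0.0364 W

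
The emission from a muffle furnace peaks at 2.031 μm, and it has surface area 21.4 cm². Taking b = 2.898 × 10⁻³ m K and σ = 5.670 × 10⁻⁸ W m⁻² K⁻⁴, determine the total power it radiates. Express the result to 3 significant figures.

P ≈ 503 W

Wien's law: T = b/λ_max = 2.898×10⁻³/2.031×10⁻⁶ = 1426.88 K.
Area A = 21.4 cm² = 2.14×10⁻³ m².
Then P = σAT⁴ = 5.670×10⁻⁸×2.14×10⁻³×(1426.88)⁴ = 503 W.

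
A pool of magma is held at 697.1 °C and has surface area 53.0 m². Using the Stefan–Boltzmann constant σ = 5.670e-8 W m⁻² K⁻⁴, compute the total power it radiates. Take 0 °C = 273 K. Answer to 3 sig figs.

P ≈ 2.66×10⁶ W

T = 697.1 °C + 273 = 970.1 K.
Area A = 53.0 m².
P = σAT⁴ = 5.670×10⁻⁸ × 53.0 × (970.1)⁴ = 2.66×10⁶ W.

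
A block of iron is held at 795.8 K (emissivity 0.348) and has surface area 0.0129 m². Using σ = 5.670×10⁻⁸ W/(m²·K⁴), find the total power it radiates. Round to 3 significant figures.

P ≈ 102 W

Area A = 0.0129 m².
P = εσAT⁴ = 0.348 × 5.670×10⁻⁸ × 0.0129 × (795.8)⁴ = 102 W.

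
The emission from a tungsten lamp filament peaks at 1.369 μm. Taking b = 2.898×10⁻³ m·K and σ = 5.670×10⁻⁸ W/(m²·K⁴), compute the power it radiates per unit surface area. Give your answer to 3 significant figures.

Wien's law: T = b/λ_max = 2.898×10⁻³/1.369×10⁻⁶ = 2116.87 K.
Then I = σT⁴ = 5.670×10⁻⁸×(2116.87)⁴ = 1.14×10⁶ W/m².

I ≈ 1.14×10⁶ W/m²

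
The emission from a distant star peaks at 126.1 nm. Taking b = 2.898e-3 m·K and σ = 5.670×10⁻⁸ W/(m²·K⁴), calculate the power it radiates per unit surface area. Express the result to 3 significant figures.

I ≈ 1.58×10¹⁰ W/m²

Wien's law: T = b/λ_max = 2.898×10⁻³/1.261×10⁻⁷ = 22981.8 K.
Then I = σT⁴ = 5.670×10⁻⁸×(22981.8)⁴ = 1.58×10¹⁰ W/m².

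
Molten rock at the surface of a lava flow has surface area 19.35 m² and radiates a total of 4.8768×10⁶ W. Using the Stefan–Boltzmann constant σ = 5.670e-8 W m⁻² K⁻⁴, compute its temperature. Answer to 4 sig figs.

Area A = 19.35 m².
P = σAT⁴ ⇒ T = (P/(σA))^(1/4) = (4.8768×10⁶/(5.670×10⁻⁸×19.35))^(1/4) = 1452 K.

T ≈ 1452 K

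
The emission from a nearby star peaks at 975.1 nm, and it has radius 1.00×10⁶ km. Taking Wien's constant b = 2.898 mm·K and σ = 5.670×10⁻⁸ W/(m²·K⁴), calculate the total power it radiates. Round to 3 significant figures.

P ≈ 5.56×10²⁵ W

Wien's law: T = b/λ_max = 2.898×10⁻³/9.751×10⁻⁷ = 2972.00 K.
Surface area A = 4πR² = 4π(1.00×10⁹ m)² = 1.25664×10¹⁹ m².
Then P = σAT⁴ = 5.670×10⁻⁸×1.25664×10¹⁹×(2972.00)⁴ = 5.56×10²⁵ W.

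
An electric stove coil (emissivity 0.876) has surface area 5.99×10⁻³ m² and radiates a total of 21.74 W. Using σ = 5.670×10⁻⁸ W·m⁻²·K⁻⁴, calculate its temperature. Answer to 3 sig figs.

T ≈ 520 K

Area A = 5.99×10⁻³ m².
P = εσAT⁴ ⇒ T = (P/(εσA))^(1/4) = (21.74/(0.876×5.670×10⁻⁸×5.99×10⁻³))^(1/4) = 520 K.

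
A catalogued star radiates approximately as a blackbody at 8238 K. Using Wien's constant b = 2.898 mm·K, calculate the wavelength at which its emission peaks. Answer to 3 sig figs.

Wien's displacement law: λ_max = b/T = (2.898×10⁻³ m·K)/(8238 K) = 3.518×10⁻⁷ m.
That is 352 nm, in the ultraviolet range.

λ_max ≈ 352 nm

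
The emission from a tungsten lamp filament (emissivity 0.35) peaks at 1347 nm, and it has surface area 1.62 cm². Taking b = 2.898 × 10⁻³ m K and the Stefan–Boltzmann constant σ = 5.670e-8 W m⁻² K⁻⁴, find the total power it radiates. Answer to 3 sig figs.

Wien's law: T = b/λ_max = 2.898×10⁻³/1.347×10⁻⁶ = 2151.45 K.
Area A = 1.62 cm² = 1.62×10⁻⁴ m².
Then P = εσAT⁴ = 0.35×5.670×10⁻⁸×1.62×10⁻⁴×(2151.45)⁴ = 68.9 W.

P ≈ 68.9 W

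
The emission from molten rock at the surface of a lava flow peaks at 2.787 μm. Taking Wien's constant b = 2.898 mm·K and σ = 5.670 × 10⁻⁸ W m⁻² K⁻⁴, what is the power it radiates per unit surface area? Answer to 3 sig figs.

Wien's law: T = b/λ_max = 2.898×10⁻³/2.787×10⁻⁶ = 1039.83 K.
Then I = σT⁴ = 5.670×10⁻⁸×(1039.83)⁴ = 6.63×10⁴ W/m².

I ≈ 6.63×10⁴ W/m²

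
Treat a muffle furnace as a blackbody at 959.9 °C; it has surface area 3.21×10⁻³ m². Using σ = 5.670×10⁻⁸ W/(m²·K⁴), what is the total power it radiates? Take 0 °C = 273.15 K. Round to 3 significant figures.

P ≈ 421 W

T = 959.9 °C + 273.15 = 1233.05 K.
Area A = 3.21×10⁻³ m².
P = σAT⁴ = 5.670×10⁻⁸ × 3.21×10⁻³ × (1233.05)⁴ = 421 W.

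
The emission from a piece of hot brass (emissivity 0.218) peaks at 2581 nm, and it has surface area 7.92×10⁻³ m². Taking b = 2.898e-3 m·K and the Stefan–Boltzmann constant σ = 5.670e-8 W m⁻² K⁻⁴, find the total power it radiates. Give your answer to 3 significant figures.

Wien's law: T = b/λ_max = 2.898×10⁻³/2.581×10⁻⁶ = 1122.82 K.
Area A = 7.92×10⁻³ m².
Then P = εσAT⁴ = 0.218×5.670×10⁻⁸×7.92×10⁻³×(1122.82)⁴ = 156 W.

P ≈ 156 W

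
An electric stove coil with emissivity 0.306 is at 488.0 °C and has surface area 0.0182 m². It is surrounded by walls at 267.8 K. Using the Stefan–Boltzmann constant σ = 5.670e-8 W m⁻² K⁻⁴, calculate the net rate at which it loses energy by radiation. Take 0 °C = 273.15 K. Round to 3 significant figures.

T = 488.0 °C + 273.15 = 761.15 K.
Area A = 0.0182 m².
Net radiated power P_net = εσA(T⁴ − T₀⁴) = 0.306×5.670×10⁻⁸×0.0182×(761.15⁴ − 267.8⁴).
T⁴ − T₀⁴ = 3.35646×10¹¹ − 5.14331×10⁹ = 3.30503×10¹¹ K⁴, so P_net = 104 W.

Net loss ≈ 104 W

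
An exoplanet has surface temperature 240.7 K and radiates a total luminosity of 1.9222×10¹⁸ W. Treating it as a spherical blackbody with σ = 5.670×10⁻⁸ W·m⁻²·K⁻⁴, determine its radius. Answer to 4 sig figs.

R ≈ 2.835×10⁷ m

L = 4πR²σT⁴ ⇒ R = √(L/(4πσT⁴)).
σT⁴ = 190.321 W/m², so R = √(1.9222×10¹⁸/(4π×190.321)) = 2.835×10⁷ m.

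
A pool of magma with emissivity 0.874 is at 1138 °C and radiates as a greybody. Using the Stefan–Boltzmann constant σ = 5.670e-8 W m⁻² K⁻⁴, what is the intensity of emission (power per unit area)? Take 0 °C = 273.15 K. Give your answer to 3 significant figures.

I ≈ 1.97×10⁵ W/m²

T = 1138 °C + 273.15 = 1411.15 K.
Stefan–Boltzmann: I = εσT⁴ = 0.874 × 5.670×10⁻⁸ × (1411.15)⁴ = 1.97×10⁵ W/m².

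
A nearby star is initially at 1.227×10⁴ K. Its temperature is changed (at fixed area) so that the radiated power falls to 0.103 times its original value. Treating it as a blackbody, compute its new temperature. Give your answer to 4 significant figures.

T₂ ≈ 6951 K

P ∝ T⁴, so T₂/T₁ = (P₂/P₁)^(1/4) = (0.103)^(1/4) = 0.566512.
T₂ = 1.227×10⁴ × 0.566512 = 6951 K.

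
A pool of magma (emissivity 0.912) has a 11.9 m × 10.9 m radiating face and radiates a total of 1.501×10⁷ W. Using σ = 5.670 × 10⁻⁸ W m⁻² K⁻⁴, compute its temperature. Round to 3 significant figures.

Area A = 11.9 × 10.9 = 129.71 m².
P = εσAT⁴ ⇒ T = (P/(εσA))^(1/4) = (1.501×10⁷/(0.912×5.670×10⁻⁸×129.71))^(1/4) = 1.22×10³ K.

T ≈ 1.22×10³ K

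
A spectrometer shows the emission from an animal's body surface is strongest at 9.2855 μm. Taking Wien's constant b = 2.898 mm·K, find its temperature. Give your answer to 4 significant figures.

T ≈ 312.1 K

Wien's law gives T = b/λ_max = (2.898×10⁻³ m·K)/(9.2855×10⁻⁶ m) = 312.1 K.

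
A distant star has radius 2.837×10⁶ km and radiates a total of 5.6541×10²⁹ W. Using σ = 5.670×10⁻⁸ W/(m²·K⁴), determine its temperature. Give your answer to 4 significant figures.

Surface area A = 4πR² = 4π(2.837×10⁹ m)² = 1.01141×10²⁰ m².
P = σAT⁴ ⇒ T = (P/(σA))^(1/4) = (5.6541×10²⁹/(5.670×10⁻⁸×1.01141×10²⁰))^(1/4) = 1.772×10⁴ K.

T ≈ 1.772×10⁴ K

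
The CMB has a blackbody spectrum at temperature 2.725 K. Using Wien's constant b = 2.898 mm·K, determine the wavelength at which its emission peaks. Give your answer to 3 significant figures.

Wien's displacement law: λ_max = b/T = (2.898×10⁻³ m·K)/(2.725 K) = 1.063×10⁻³ m.
That is 1.06×10⁻³ m, in the microwave range.

λ_max ≈ 1.06×10⁻³ m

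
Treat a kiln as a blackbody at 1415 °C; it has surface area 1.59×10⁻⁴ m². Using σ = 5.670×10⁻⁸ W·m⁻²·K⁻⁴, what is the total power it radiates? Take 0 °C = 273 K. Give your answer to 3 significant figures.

T = 1415 °C + 273 = 1688 K.
Area A = 1.59×10⁻⁴ m².
P = σAT⁴ = 5.670×10⁻⁸ × 1.59×10⁻⁴ × (1688)⁴ = 73.2 W.

P ≈ 73.2 W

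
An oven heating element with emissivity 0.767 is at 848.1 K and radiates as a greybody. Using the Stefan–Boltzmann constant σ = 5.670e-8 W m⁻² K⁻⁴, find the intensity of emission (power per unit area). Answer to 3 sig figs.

Stefan–Boltzmann: I = εσT⁴ = 0.767 × 5.670×10⁻⁸ × (848.1)⁴ = 2.25×10⁴ W/m².

I ≈ 2.25×10⁴ W/m²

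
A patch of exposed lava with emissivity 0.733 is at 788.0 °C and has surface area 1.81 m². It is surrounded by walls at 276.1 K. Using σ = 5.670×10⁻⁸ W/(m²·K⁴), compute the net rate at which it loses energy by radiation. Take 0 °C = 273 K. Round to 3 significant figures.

Net loss ≈ 9.49×10⁴ W

T = 788.0 °C + 273 = 1061.0 K.
Area A = 1.81 m².
Net radiated power P_net = εσA(T⁴ − T₀⁴) = 0.733×5.670×10⁻⁸×1.81×(1061.0⁴ − 276.1⁴).
T⁴ − T₀⁴ = 1.26725×10¹² − 5.81120×10⁹ = 1.26144×10¹² K⁴, so P_net = 9.49×10⁴ W.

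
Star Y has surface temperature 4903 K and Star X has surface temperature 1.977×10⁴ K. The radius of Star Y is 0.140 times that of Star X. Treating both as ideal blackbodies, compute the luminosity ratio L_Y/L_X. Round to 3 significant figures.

L ∝ R²T⁴, so L_Y/L_X = (R_Y/R_X)²(T_Y/T_X)⁴ = (0.140)² × (4903/1.977×10⁴)⁴ = 0.0196 × 3.78287×10⁻³ = 7.41×10⁻⁵.

L_Y/L_X ≈ 7.41×10⁻⁵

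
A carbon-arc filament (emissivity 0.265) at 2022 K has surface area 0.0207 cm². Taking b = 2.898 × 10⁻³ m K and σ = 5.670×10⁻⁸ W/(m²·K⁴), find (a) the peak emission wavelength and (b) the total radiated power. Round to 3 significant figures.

(a) λ_max = b/T = 2.898×10⁻³/2022 = 1.433×10⁻⁶ m = 1.43 μm.
Area A = 0.0207 cm² = 2.07×10⁻⁶ m².
(b) P = εσAT⁴ = 0.265×5.670×10⁻⁸×2.07×10⁻⁶×(2022)⁴ = 0.520 W.

λ_max ≈ 1.43 μm; P ≈ 0.520 W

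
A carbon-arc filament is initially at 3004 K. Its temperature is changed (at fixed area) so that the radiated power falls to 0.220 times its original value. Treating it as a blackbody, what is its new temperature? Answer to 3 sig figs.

P ∝ T⁴, so T₂/T₁ = (P₂/P₁)^(1/4) = (0.220)^(1/4) = 0.684866.
T₂ = 3004 × 0.684866 = 2.06×10³ K.

T₂ ≈ 2.06×10³ K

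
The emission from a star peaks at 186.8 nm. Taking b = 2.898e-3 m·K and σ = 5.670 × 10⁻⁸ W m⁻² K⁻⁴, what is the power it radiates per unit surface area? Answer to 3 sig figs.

Wien's law: T = b/λ_max = 2.898×10⁻³/1.868×10⁻⁷ = 15513.9 K.
Then I = σT⁴ = 5.670×10⁻⁸×(15513.9)⁴ = 3.28×10⁹ W/m².

I ≈ 3.28×10⁹ W/m²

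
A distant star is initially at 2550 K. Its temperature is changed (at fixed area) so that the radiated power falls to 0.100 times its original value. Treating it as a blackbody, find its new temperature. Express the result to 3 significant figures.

P ∝ T⁴, so T₂/T₁ = (P₂/P₁)^(1/4) = (0.100)^(1/4) = 0.562341.
T₂ = 2550 × 0.562341 = 1.43×10³ K.

T₂ ≈ 1.43×10³ K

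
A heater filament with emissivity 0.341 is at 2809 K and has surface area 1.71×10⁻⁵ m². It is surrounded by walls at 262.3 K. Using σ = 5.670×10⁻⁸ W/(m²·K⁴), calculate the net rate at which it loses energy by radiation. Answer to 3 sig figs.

Net loss ≈ 20.6 W

Area A = 1.71×10⁻⁵ m².
Net radiated power P_net = εσA(T⁴ − T₀⁴) = 0.341×5.670×10⁻⁸×1.71×10⁻⁵×(2809⁴ − 262.3⁴).
T⁴ − T₀⁴ = 6.22597×10¹³ − 4.73362×10⁹ = 6.22550×10¹³ K⁴, so P_net = 20.6 W.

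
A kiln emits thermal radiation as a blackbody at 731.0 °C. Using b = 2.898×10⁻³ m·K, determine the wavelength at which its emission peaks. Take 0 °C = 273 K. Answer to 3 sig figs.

T = 731.0 °C + 273 = 1004.0 K.
Wien's displacement law: λ_max = b/T = (2.898×10⁻³ m·K)/(1004.0 K) = 2.886×10⁻⁶ m.
That is 2.89×10³ nm, in the infrared range.

λ_max ≈ 2.89×10³ nm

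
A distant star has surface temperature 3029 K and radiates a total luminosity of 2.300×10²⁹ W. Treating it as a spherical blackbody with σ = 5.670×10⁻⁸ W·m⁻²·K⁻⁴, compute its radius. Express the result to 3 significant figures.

L = 4πR²σT⁴ ⇒ R = √(L/(4πσT⁴)).
σT⁴ = 4.77288×10⁶ W/m², so R = √(2.300×10²⁹/(4π×4.77288×10⁶)) = 6.19×10¹⁰ m.

R ≈ 6.19×10¹⁰ m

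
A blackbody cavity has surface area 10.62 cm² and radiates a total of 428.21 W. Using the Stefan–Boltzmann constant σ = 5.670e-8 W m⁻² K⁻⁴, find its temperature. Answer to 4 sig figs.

Area A = 10.62 cm² = 1.062×10⁻³ m².
P = σAT⁴ ⇒ T = (P/(σA))^(1/4) = (428.21/(5.670×10⁻⁸×1.062×10⁻³))^(1/4) = 1633 K.

T ≈ 1633 K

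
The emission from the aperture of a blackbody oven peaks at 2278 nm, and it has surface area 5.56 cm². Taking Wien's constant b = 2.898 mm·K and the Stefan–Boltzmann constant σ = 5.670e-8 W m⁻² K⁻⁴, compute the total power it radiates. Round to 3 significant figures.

P ≈ 82.6 W

Wien's law: T = b/λ_max = 2.898×10⁻³/2.278×10⁻⁶ = 1272.17 K.
Area A = 5.56 cm² = 5.56×10⁻⁴ m².
Then P = σAT⁴ = 5.670×10⁻⁸×5.56×10⁻⁴×(1272.17)⁴ = 82.6 W.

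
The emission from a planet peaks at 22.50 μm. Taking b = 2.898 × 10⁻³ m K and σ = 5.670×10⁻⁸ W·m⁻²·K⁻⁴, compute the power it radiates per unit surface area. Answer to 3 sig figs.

I ≈ 15.6 W/m²

Wien's law: T = b/λ_max = 2.898×10⁻³/2.250×10⁻⁵ = 128.800 K.
Then I = σT⁴ = 5.670×10⁻⁸×(128.800)⁴ = 15.6 W/m².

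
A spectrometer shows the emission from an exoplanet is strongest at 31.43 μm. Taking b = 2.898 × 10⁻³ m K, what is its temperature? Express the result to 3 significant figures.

T ≈ 92.2 K

Wien's law gives T = b/λ_max = (2.898×10⁻³ m·K)/(3.143×10⁻⁵ m) = 92.2 K.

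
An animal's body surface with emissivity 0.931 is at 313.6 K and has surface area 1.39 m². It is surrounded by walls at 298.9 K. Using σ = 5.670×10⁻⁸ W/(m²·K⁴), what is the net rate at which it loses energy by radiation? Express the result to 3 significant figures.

Net loss ≈ 124 W

Area A = 1.39 m².
Net radiated power P_net = εσA(T⁴ − T₀⁴) = 0.931×5.670×10⁻⁸×1.39×(313.6⁴ − 298.9⁴).
T⁴ − T₀⁴ = 9.67173×10⁹ − 7.98185×10⁹ = 1.68988×10⁹ K⁴, so P_net = 124 W.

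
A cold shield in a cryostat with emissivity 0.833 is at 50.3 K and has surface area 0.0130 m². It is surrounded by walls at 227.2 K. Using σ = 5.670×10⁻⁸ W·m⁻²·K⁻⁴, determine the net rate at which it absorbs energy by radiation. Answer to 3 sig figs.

Area A = 0.0130 m².
Net radiated power P_net = εσA(T⁴ − T₀⁴) = 0.833×5.670×10⁻⁸×0.0130×(50.3⁴ − 227.2⁴).
T⁴ − T₀⁴ = 6.40136×10⁶ − 2.66461×10⁹ = -2.65821×10⁹ K⁴, so P_net = -1.63 W — negative, meaning a net gain of 1.63 W.

Net gain ≈ 1.63 W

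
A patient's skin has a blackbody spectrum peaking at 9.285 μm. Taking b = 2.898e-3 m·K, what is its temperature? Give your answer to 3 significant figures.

Wien's law gives T = b/λ_max = (2.898×10⁻³ m·K)/(9.285×10⁻⁶ m) = 312 K.

T ≈ 312 K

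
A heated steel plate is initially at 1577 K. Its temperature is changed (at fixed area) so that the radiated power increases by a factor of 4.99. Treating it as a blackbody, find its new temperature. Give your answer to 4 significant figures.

T₂ ≈ 2357 K

P ∝ T⁴, so T₂/T₁ = (P₂/P₁)^(1/4) = (4.99)^(1/4) = 1.49460.
T₂ = 1577 × 1.49460 = 2357 K.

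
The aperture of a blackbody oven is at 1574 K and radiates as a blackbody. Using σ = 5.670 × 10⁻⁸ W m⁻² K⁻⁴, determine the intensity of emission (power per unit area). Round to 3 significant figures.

Stefan–Boltzmann: I = σT⁴ = 5.670×10⁻⁸ × (1574)⁴ = 3.48×10⁵ W/m².

I ≈ 3.48×10⁵ W/m²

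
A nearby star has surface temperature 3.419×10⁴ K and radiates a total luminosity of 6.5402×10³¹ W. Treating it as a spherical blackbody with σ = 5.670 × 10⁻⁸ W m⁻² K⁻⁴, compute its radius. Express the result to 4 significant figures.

L = 4πR²σT⁴ ⇒ R = √(L/(4πσT⁴)).
σT⁴ = 7.74782×10¹⁰ W/m², so R = √(6.5402×10³¹/(4π×7.74782×10¹⁰)) = 8.196×10⁹ m.

R ≈ 8.196×10⁹ m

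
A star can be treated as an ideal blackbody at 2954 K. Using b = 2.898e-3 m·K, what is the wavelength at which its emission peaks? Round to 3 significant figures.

Wien's displacement law: λ_max = b/T = (2.898×10⁻³ m·K)/(2954 K) = 9.810×10⁻⁷ m.
That is 0.981 μm, in the infrared range.

λ_max ≈ 0.981 μm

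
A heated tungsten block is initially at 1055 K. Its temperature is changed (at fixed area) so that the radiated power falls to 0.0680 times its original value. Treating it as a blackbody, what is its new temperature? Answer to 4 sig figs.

T₂ ≈ 538.7 K

P ∝ T⁴, so T₂/T₁ = (P₂/P₁)^(1/4) = (0.0680)^(1/4) = 0.510655.
T₂ = 1055 × 0.510655 = 538.7 K.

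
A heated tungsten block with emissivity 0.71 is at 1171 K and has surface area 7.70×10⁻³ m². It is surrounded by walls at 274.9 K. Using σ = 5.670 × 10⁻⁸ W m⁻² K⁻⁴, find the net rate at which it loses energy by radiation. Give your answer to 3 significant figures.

Net loss ≈ 581 W

Area A = 7.70×10⁻³ m².
Net radiated power P_net = εσA(T⁴ − T₀⁴) = 0.71×5.670×10⁻⁸×7.70×10⁻³×(1171⁴ − 274.9⁴).
T⁴ − T₀⁴ = 1.88030×10¹² − 5.71083×10⁹ = 1.87459×10¹² K⁴, so P_net = 581 W.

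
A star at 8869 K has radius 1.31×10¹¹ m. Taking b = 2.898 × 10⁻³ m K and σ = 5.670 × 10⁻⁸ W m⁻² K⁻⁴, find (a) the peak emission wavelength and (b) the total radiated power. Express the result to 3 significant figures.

(a) λ_max = b/T = 2.898×10⁻³/8869 = 3.268×10⁻⁷ m = 327 nm.
Surface area A = 4πR² = 4π(1.31×10¹¹ m)² = 2.15651×10²³ m².
(b) P = σAT⁴ = 5.670×10⁻⁸×2.15651×10²³×(8869)⁴ = 7.57×10³¹ W.

λ_max ≈ 327 nm; P ≈ 7.57×10³¹ W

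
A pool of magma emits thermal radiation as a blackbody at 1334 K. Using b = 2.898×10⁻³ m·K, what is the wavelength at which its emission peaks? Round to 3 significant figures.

λ_max ≈ 2.17 μm

Wien's displacement law: λ_max = b/T = (2.898×10⁻³ m·K)/(1334 K) = 2.172×10⁻⁶ m.
That is 2.17 μm, in the infrared range.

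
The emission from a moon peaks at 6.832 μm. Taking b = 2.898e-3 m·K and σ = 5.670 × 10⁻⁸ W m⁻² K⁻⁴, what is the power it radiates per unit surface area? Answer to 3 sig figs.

Wien's law: T = b/λ_max = 2.898×10⁻³/6.832×10⁻⁶ = 424.180 K.
Then I = σT⁴ = 5.670×10⁻⁸×(424.180)⁴ = 1.84×10³ W/m².

I ≈ 1.84×10³ W/m²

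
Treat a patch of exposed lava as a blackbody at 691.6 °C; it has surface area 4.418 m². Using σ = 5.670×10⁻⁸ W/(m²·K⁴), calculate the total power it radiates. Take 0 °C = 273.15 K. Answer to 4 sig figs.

P ≈ 2.170×10⁵ W

T = 691.6 °C + 273.15 = 964.75 K.
Area A = 4.418 m².
P = σAT⁴ = 5.670×10⁻⁸ × 4.418 × (964.75)⁴ = 2.170×10⁵ W.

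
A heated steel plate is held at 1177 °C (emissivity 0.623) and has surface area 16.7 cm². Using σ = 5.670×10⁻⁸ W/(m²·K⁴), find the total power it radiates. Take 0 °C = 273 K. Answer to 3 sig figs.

P ≈ 261 W

T = 1177 °C + 273 = 1450 K.
Area A = 16.7 cm² = 1.67×10⁻³ m².
P = εσAT⁴ = 0.623 × 5.670×10⁻⁸ × 1.67×10⁻³ × (1450)⁴ = 261 W.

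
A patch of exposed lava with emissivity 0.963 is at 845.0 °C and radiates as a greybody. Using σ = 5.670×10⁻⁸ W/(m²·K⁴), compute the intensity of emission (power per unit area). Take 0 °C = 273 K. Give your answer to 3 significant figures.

I ≈ 8.53×10⁴ W/m²

T = 845.0 °C + 273 = 1118.0 K.
Stefan–Boltzmann: I = εσT⁴ = 0.963 × 5.670×10⁻⁸ × (1118.0)⁴ = 8.53×10⁴ W/m².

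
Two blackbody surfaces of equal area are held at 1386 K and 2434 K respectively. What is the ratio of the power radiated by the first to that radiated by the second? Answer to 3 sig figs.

With equal areas, P₁/P₂ = (T₁/T₂)⁴ = (1386/2434)⁴ = 0.105.

P₁/P₂ ≈ 0.105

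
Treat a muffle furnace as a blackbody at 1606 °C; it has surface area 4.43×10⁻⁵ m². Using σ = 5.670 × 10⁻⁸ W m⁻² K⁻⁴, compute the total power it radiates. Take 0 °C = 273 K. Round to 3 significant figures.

T = 1606 °C + 273 = 1879 K.
Area A = 4.43×10⁻⁵ m².
P = σAT⁴ = 5.670×10⁻⁸ × 4.43×10⁻⁵ × (1879)⁴ = 31.3 W.

P ≈ 31.3 W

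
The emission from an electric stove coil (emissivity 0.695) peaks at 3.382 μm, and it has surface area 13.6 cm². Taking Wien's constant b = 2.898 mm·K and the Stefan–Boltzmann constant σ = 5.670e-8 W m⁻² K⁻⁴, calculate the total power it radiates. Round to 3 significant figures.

P ≈ 28.9 W

Wien's law: T = b/λ_max = 2.898×10⁻³/3.382×10⁻⁶ = 856.889 K.
Area A = 13.6 cm² = 1.36×10⁻³ m².
Then P = εσAT⁴ = 0.695×5.670×10⁻⁸×1.36×10⁻³×(856.889)⁴ = 28.9 W.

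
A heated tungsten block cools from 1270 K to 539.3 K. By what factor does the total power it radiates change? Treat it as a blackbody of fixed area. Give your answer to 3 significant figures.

P₂/P₁ ≈ 0.0325

P ∝ T⁴, so P₂/P₁ = (T₂/T₁)⁴ = (539.3/1270)⁴ = (0.424646)⁴ = 0.0325.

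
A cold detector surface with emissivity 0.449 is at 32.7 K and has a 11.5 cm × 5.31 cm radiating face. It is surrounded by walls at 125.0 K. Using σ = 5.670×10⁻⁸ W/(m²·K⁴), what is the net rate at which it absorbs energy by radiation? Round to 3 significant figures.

Net gain ≈ 0.0378 W

Area A = 0.115 × 0.0531 = 6.1065×10⁻³ m².
Net radiated power P_net = εσA(T⁴ − T₀⁴) = 0.449×5.670×10⁻⁸×6.1065×10⁻³×(32.7⁴ − 125.0⁴).
T⁴ − T₀⁴ = 1.14338×10⁶ − 2.44141×10⁸ = -2.42998×10⁸ K⁴, so P_net = -0.0378 W — negative, meaning a net gain of 0.0378 W.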